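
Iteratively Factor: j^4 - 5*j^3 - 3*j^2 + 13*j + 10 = (j - 2)*(j^3 - 3*j^2 - 9*j - 5) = (j - 5)*(j - 2)*(j^2 + 2*j + 1) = (j - 5)*(j - 2)*(j + 1)*(j + 1)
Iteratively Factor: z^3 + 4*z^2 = (z + 4)*(z^2) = z*(z + 4)*(z)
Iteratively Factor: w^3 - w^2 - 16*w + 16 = (w - 4)*(w^2 + 3*w - 4) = (w - 4)*(w + 4)*(w - 1)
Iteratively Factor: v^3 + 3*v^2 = (v)*(v^2 + 3*v) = v^2*(v + 3)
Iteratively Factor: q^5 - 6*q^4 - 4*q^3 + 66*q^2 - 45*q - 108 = (q + 1)*(q^4 - 7*q^3 + 3*q^2 + 63*q - 108) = (q - 4)*(q + 1)*(q^3 - 3*q^2 - 9*q + 27) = (q - 4)*(q - 3)*(q + 1)*(q^2 - 9) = (q - 4)*(q - 3)^2*(q + 1)*(q + 3)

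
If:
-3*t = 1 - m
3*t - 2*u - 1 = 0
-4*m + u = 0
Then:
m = -2/7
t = -3/7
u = -8/7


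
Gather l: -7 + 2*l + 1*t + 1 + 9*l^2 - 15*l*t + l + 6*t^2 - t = 9*l^2 + l*(3 - 15*t) + 6*t^2 - 6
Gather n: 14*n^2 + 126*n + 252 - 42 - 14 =14*n^2 + 126*n + 196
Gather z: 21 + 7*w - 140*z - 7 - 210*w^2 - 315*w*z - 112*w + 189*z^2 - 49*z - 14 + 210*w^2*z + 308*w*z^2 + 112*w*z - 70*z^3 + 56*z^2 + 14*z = -210*w^2 - 105*w - 70*z^3 + z^2*(308*w + 245) + z*(210*w^2 - 203*w - 175)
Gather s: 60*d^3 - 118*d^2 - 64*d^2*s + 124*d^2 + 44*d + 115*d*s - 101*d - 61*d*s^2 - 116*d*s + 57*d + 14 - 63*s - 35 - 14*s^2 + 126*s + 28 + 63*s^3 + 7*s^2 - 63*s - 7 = 60*d^3 + 6*d^2 + 63*s^3 + s^2*(-61*d - 7) + s*(-64*d^2 - d)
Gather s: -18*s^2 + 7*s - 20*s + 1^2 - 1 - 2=-18*s^2 - 13*s - 2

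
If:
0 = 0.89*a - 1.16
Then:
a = 1.30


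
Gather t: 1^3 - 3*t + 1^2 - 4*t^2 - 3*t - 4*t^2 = -8*t^2 - 6*t + 2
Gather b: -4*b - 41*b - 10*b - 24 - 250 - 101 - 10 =-55*b - 385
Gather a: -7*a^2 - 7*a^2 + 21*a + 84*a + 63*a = -14*a^2 + 168*a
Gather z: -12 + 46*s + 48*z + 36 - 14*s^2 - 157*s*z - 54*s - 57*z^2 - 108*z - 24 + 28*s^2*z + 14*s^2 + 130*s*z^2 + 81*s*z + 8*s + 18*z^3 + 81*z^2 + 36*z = 18*z^3 + z^2*(130*s + 24) + z*(28*s^2 - 76*s - 24)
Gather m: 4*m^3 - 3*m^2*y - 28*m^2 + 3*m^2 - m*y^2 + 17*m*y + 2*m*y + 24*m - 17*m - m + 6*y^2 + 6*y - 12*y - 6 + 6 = 4*m^3 + m^2*(-3*y - 25) + m*(-y^2 + 19*y + 6) + 6*y^2 - 6*y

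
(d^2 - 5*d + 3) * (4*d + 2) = 4*d^3 - 18*d^2 + 2*d + 6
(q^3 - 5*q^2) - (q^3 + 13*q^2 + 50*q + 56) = -18*q^2 - 50*q - 56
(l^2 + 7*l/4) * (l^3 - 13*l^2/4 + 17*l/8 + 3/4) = l^5 - 3*l^4/2 - 57*l^3/16 + 143*l^2/32 + 21*l/16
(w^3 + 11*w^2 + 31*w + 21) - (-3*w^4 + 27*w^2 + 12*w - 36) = 3*w^4 + w^3 - 16*w^2 + 19*w + 57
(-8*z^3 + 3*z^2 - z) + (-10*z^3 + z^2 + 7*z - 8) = -18*z^3 + 4*z^2 + 6*z - 8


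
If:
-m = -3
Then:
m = 3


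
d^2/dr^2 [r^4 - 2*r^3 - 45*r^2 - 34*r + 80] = 12*r^2 - 12*r - 90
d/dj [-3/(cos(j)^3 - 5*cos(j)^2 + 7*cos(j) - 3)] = 3*(7 - 3*cos(j))*sin(j)/((cos(j) - 3)^2*(cos(j) - 1)^3)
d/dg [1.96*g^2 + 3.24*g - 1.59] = 3.92*g + 3.24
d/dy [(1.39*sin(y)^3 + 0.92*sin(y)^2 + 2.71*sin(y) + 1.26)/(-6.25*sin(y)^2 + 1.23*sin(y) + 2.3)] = (-8.6875*sin(y)^4 + 3.4194*sin(y)^3 + 27.6601*sin(y)^2 + 19.982*sin(y) + 4.6832)*cos(y)/(39.0625*sin(y)^4 - 15.375*sin(y)^3 - 27.2371*sin(y)^2 + 5.658*sin(y) + 5.29)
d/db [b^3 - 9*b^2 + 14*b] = 3*b^2 - 18*b + 14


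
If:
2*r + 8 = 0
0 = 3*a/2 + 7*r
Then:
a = 56/3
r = -4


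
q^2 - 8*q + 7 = (q - 7)*(q - 1)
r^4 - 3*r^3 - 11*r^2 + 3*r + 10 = (r - 5)*(r - 1)*(r + 1)*(r + 2)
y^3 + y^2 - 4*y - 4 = (y - 2)*(y + 1)*(y + 2)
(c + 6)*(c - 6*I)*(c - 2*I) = c^3 + 6*c^2 - 8*I*c^2 - 12*c - 48*I*c - 72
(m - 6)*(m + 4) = m^2 - 2*m - 24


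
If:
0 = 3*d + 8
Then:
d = -8/3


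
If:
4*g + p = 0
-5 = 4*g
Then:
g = -5/4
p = 5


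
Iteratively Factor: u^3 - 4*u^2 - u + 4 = (u - 4)*(u^2 - 1) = (u - 4)*(u - 1)*(u + 1)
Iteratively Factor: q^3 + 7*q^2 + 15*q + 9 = (q + 3)*(q^2 + 4*q + 3) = (q + 1)*(q + 3)*(q + 3)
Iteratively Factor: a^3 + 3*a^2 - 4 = (a + 2)*(a^2 + a - 2) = (a + 2)^2*(a - 1)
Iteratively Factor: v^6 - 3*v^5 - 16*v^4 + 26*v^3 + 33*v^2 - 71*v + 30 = (v - 5)*(v^5 + 2*v^4 - 6*v^3 - 4*v^2 + 13*v - 6) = (v - 5)*(v - 1)*(v^4 + 3*v^3 - 3*v^2 - 7*v + 6) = (v - 5)*(v - 1)^2*(v^3 + 4*v^2 + v - 6) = (v - 5)*(v - 1)^2*(v + 3)*(v^2 + v - 2) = (v - 5)*(v - 1)^3*(v + 3)*(v + 2)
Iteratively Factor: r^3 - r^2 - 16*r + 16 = (r - 4)*(r^2 + 3*r - 4) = (r - 4)*(r + 4)*(r - 1)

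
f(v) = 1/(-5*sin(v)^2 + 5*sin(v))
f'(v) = (10*sin(v)*cos(v) - 5*cos(v))/(-5*sin(v)^2 + 5*sin(v))^2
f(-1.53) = -0.10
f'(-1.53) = -0.01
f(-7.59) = -0.11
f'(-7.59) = -0.04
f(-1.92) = -0.11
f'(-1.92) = 0.06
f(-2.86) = -0.56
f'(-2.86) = 2.37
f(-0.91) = -0.14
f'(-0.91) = -0.16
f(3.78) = -0.21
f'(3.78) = 0.39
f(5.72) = -0.24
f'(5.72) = -0.52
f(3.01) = 1.75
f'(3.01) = 11.25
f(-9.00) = -0.34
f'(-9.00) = 0.98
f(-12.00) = 0.80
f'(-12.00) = 0.20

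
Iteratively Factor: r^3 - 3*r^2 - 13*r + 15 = (r - 1)*(r^2 - 2*r - 15) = (r - 5)*(r - 1)*(r + 3)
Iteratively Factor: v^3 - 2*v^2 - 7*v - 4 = (v + 1)*(v^2 - 3*v - 4) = (v + 1)^2*(v - 4)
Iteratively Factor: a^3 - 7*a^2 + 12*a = (a)*(a^2 - 7*a + 12) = a*(a - 3)*(a - 4)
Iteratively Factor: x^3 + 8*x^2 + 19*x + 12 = (x + 1)*(x^2 + 7*x + 12) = (x + 1)*(x + 4)*(x + 3)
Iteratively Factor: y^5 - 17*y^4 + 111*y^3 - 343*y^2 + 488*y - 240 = (y - 5)*(y^4 - 12*y^3 + 51*y^2 - 88*y + 48) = (y - 5)*(y - 1)*(y^3 - 11*y^2 + 40*y - 48) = (y - 5)*(y - 4)*(y - 1)*(y^2 - 7*y + 12) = (y - 5)*(y - 4)*(y - 3)*(y - 1)*(y - 4)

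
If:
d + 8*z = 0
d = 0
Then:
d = 0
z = 0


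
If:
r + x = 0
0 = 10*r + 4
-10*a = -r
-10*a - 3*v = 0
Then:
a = -1/25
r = -2/5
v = 2/15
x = 2/5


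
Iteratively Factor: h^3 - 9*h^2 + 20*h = (h - 4)*(h^2 - 5*h) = h*(h - 4)*(h - 5)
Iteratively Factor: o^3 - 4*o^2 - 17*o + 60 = (o - 3)*(o^2 - o - 20) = (o - 5)*(o - 3)*(o + 4)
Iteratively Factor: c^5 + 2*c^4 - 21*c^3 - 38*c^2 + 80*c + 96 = (c - 4)*(c^4 + 6*c^3 + 3*c^2 - 26*c - 24) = (c - 4)*(c + 3)*(c^3 + 3*c^2 - 6*c - 8) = (c - 4)*(c + 3)*(c + 4)*(c^2 - c - 2) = (c - 4)*(c + 1)*(c + 3)*(c + 4)*(c - 2)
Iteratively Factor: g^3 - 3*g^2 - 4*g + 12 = (g - 2)*(g^2 - g - 6) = (g - 3)*(g - 2)*(g + 2)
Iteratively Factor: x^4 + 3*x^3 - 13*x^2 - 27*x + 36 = (x + 4)*(x^3 - x^2 - 9*x + 9) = (x - 1)*(x + 4)*(x^2 - 9) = (x - 1)*(x + 3)*(x + 4)*(x - 3)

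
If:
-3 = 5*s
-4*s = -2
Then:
No Solution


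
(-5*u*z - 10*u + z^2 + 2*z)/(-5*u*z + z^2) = (z + 2)/z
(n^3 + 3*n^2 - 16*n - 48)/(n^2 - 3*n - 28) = (n^2 - n - 12)/(n - 7)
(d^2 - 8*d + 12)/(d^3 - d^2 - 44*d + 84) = 1/(d + 7)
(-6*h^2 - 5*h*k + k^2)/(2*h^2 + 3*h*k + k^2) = (-6*h + k)/(2*h + k)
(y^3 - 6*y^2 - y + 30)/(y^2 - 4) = (y^2 - 8*y + 15)/(y - 2)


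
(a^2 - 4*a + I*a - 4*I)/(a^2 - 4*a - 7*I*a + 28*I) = (a + I)/(a - 7*I)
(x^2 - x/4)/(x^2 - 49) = x*(4*x - 1)/(4*(x^2 - 49))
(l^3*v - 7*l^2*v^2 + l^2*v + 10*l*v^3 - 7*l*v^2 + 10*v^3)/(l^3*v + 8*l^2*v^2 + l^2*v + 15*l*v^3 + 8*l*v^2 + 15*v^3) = (l^2 - 7*l*v + 10*v^2)/(l^2 + 8*l*v + 15*v^2)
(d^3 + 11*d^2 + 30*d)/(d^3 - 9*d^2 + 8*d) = (d^2 + 11*d + 30)/(d^2 - 9*d + 8)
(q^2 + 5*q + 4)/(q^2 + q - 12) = (q + 1)/(q - 3)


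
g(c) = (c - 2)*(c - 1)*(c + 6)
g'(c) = (c - 2)*(c - 1) + (c - 2)*(c + 6) + (c - 1)*(c + 6) = 3*c^2 + 6*c - 16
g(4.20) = 71.81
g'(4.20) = 62.12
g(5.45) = 175.79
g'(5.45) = 105.81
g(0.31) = 7.36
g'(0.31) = -13.85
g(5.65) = 197.73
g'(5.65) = 113.67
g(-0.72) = 24.70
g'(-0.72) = -18.76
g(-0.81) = 26.40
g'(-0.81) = -18.89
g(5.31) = 161.35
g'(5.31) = 100.45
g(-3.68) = 61.67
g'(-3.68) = 2.55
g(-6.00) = 0.00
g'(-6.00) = 56.00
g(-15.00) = -2448.00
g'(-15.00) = 569.00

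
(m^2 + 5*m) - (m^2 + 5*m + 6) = -6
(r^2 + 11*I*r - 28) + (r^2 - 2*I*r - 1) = 2*r^2 + 9*I*r - 29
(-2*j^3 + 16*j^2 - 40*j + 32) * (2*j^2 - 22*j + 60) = -4*j^5 + 76*j^4 - 552*j^3 + 1904*j^2 - 3104*j + 1920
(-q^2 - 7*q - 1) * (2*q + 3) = -2*q^3 - 17*q^2 - 23*q - 3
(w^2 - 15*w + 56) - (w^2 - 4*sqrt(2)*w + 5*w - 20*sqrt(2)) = -20*w + 4*sqrt(2)*w + 20*sqrt(2) + 56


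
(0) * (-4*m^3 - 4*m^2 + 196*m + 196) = 0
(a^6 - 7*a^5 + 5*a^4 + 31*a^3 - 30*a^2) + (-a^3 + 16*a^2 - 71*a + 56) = a^6 - 7*a^5 + 5*a^4 + 30*a^3 - 14*a^2 - 71*a + 56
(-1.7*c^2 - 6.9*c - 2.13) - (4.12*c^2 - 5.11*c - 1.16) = -5.82*c^2 - 1.79*c - 0.97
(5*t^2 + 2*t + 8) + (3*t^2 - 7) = 8*t^2 + 2*t + 1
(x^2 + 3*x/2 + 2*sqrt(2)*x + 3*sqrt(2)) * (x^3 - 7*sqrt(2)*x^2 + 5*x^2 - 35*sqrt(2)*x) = x^5 - 5*sqrt(2)*x^4 + 13*x^4/2 - 65*sqrt(2)*x^3/2 - 41*x^3/2 - 182*x^2 - 75*sqrt(2)*x^2/2 - 210*x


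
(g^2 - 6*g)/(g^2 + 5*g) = (g - 6)/(g + 5)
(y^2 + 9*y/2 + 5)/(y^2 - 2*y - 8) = (y + 5/2)/(y - 4)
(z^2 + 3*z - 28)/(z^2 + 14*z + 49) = (z - 4)/(z + 7)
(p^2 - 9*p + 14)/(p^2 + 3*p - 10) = (p - 7)/(p + 5)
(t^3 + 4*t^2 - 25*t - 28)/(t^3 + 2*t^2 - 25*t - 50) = (t^3 + 4*t^2 - 25*t - 28)/(t^3 + 2*t^2 - 25*t - 50)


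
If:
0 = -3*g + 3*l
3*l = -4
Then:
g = -4/3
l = -4/3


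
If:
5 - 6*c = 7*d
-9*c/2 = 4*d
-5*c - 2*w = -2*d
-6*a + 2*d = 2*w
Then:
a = -20/9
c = -8/3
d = 3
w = 29/3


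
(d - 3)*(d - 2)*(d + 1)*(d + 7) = d^4 + 3*d^3 - 27*d^2 + 13*d + 42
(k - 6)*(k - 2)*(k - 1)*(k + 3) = k^4 - 6*k^3 - 7*k^2 + 48*k - 36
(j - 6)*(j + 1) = j^2 - 5*j - 6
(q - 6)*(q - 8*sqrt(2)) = q^2 - 8*sqrt(2)*q - 6*q + 48*sqrt(2)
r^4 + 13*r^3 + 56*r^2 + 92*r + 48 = (r + 1)*(r + 2)*(r + 4)*(r + 6)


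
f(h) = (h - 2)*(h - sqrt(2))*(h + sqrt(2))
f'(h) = (h - 2)*(h - sqrt(2)) + (h - 2)*(h + sqrt(2)) + (h - sqrt(2))*(h + sqrt(2))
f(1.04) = 0.88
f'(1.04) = -2.92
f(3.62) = 17.99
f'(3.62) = 22.83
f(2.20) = 0.57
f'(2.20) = 3.72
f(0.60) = 2.30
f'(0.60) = -3.32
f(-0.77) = 3.90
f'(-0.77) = 2.86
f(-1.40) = 0.14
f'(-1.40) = 9.48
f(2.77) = 4.37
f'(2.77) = 9.94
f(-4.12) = -91.64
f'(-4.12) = 65.40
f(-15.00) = -3791.00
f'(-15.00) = 733.00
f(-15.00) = -3791.00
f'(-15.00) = 733.00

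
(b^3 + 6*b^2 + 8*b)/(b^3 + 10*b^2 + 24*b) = (b + 2)/(b + 6)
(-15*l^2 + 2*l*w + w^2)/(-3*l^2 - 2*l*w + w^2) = (5*l + w)/(l + w)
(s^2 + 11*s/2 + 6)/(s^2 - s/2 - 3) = (s + 4)/(s - 2)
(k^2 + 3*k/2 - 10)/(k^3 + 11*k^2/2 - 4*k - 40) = 1/(k + 4)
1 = 1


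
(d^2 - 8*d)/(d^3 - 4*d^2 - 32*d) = 1/(d + 4)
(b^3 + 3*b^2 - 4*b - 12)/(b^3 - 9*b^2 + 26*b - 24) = (b^2 + 5*b + 6)/(b^2 - 7*b + 12)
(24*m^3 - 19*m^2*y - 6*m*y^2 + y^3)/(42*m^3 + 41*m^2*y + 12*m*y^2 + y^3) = (8*m^2 - 9*m*y + y^2)/(14*m^2 + 9*m*y + y^2)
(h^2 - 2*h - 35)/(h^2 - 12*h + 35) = (h + 5)/(h - 5)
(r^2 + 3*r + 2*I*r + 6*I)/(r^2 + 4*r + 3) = (r + 2*I)/(r + 1)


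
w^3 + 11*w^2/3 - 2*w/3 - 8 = (w - 4/3)*(w + 2)*(w + 3)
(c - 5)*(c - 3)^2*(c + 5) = c^4 - 6*c^3 - 16*c^2 + 150*c - 225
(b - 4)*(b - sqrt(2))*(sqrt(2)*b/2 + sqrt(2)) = sqrt(2)*b^3/2 - sqrt(2)*b^2 - b^2 - 4*sqrt(2)*b + 2*b + 8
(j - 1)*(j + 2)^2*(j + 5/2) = j^4 + 11*j^3/2 + 15*j^2/2 - 4*j - 10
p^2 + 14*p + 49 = (p + 7)^2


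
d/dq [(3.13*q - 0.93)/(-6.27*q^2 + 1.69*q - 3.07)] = (19.6251*q^2 - 11.6622*q - 8.0374)/(39.3129*q^4 - 21.1926*q^3 + 41.3539*q^2 - 10.3766*q + 9.4249)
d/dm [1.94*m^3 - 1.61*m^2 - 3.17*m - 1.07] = 5.82*m^2 - 3.22*m - 3.17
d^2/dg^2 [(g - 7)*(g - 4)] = 2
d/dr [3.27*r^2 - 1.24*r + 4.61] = 6.54*r - 1.24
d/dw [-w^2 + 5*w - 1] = 5 - 2*w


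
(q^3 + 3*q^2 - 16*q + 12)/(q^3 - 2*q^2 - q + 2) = (q + 6)/(q + 1)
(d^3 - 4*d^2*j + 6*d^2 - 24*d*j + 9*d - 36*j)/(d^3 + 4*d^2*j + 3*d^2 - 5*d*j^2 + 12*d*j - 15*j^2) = (d^2 - 4*d*j + 3*d - 12*j)/(d^2 + 4*d*j - 5*j^2)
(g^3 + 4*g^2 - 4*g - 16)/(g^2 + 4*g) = g - 4/g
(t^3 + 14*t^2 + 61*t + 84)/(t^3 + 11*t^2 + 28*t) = (t + 3)/t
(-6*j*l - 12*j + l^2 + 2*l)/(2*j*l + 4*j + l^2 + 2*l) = (-6*j + l)/(2*j + l)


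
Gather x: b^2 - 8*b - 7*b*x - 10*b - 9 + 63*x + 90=b^2 - 18*b + x*(63 - 7*b) + 81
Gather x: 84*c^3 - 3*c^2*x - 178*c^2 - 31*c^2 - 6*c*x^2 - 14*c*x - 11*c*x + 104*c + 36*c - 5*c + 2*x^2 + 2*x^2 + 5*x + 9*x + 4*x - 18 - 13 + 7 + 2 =84*c^3 - 209*c^2 + 135*c + x^2*(4 - 6*c) + x*(-3*c^2 - 25*c + 18) - 22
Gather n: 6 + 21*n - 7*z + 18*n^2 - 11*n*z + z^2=18*n^2 + n*(21 - 11*z) + z^2 - 7*z + 6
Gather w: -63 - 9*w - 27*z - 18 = -9*w - 27*z - 81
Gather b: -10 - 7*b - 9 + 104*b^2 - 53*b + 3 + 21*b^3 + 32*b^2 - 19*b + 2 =21*b^3 + 136*b^2 - 79*b - 14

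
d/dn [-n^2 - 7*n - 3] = -2*n - 7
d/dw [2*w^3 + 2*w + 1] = 6*w^2 + 2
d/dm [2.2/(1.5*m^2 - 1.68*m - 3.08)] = (3.696 - 6.6*m)/(-1.5*m^2 + 1.68*m + 3.08)^2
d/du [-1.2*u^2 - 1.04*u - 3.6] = -2.4*u - 1.04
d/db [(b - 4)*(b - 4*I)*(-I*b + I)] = -3*I*b^2 - b*(8 - 10*I) + 20 - 4*I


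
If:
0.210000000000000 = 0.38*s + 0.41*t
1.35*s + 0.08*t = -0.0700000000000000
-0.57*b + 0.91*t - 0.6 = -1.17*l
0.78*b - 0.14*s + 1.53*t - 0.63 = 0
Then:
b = -0.37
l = -0.13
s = -0.09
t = 0.59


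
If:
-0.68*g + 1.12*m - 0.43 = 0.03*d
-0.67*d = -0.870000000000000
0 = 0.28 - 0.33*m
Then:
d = 1.30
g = 0.71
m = 0.85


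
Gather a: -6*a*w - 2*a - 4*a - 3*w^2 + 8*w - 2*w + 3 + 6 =a*(-6*w - 6) - 3*w^2 + 6*w + 9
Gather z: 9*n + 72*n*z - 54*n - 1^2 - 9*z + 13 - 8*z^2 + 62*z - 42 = -45*n - 8*z^2 + z*(72*n + 53) - 30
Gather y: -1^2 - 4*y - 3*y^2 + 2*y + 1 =-3*y^2 - 2*y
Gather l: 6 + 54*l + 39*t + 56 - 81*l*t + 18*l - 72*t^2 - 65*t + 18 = l*(72 - 81*t) - 72*t^2 - 26*t + 80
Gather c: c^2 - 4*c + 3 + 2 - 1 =c^2 - 4*c + 4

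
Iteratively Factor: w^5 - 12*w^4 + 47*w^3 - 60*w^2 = (w)*(w^4 - 12*w^3 + 47*w^2 - 60*w) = w*(w - 3)*(w^3 - 9*w^2 + 20*w) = w*(w - 5)*(w - 3)*(w^2 - 4*w) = w^2*(w - 5)*(w - 3)*(w - 4)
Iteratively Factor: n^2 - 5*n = (n - 5)*(n)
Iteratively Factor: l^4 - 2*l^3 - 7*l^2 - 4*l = (l - 4)*(l^3 + 2*l^2 + l) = (l - 4)*(l + 1)*(l^2 + l) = l*(l - 4)*(l + 1)*(l + 1)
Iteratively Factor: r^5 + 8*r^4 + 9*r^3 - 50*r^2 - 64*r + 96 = (r + 4)*(r^4 + 4*r^3 - 7*r^2 - 22*r + 24) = (r + 4)^2*(r^3 - 7*r + 6) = (r + 3)*(r + 4)^2*(r^2 - 3*r + 2) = (r - 1)*(r + 3)*(r + 4)^2*(r - 2)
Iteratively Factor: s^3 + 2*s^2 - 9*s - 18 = (s - 3)*(s^2 + 5*s + 6) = (s - 3)*(s + 2)*(s + 3)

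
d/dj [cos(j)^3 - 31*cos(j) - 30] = (31 - 3*cos(j)^2)*sin(j)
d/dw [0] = 0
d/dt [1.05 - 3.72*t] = -3.72000000000000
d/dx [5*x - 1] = 5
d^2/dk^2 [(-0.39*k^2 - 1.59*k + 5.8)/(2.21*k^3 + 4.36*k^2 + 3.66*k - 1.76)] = (-3.809598*k^6 - 46.594314*k^5 + 266.93706*k^4 + 850.664612*k^3 + 850.847568*k^2 + 617.476416*k + 221.502304)/(10.793861*k^9 + 63.884028*k^8 + 179.661066*k^7 + 268.691584*k^6 + 195.7863*k^5 - 10.571856*k^4 - 98.947272*k^3 - 30.21216*k^2 + 34.011648*k - 5.451776)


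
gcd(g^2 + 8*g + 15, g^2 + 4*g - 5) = g + 5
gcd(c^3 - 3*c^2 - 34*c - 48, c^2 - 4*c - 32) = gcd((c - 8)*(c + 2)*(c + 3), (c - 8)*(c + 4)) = c - 8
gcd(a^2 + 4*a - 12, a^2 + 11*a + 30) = a + 6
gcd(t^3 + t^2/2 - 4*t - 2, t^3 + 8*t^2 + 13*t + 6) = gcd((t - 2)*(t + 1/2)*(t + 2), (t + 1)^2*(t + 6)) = 1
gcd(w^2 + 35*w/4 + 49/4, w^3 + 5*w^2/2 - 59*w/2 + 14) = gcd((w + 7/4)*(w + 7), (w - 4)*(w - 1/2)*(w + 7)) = w + 7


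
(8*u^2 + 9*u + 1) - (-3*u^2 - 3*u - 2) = 11*u^2 + 12*u + 3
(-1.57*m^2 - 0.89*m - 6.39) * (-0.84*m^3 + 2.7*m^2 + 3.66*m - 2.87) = 1.3188*m^5 - 3.4914*m^4 - 2.7816*m^3 - 16.0045*m^2 - 20.8331*m + 18.3393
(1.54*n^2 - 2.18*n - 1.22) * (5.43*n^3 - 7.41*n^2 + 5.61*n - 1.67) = 8.3622*n^5 - 23.2488*n^4 + 18.1686*n^3 - 5.7614*n^2 - 3.2036*n + 2.0374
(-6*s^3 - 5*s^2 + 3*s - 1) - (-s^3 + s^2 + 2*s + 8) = -5*s^3 - 6*s^2 + s - 9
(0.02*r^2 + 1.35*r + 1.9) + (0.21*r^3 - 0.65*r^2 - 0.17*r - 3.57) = 0.21*r^3 - 0.63*r^2 + 1.18*r - 1.67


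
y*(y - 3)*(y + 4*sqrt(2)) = y^3 - 3*y^2 + 4*sqrt(2)*y^2 - 12*sqrt(2)*y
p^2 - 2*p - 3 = (p - 3)*(p + 1)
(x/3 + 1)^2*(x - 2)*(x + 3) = x^4/9 + 7*x^3/9 + x^2 - 3*x - 6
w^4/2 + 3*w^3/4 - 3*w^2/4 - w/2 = w*(w/2 + 1/4)*(w - 1)*(w + 2)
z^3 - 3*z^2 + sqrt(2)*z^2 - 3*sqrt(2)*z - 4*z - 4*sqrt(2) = (z - 4)*(z + 1)*(z + sqrt(2))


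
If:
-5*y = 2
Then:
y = -2/5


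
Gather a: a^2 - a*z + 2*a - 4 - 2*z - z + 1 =a^2 + a*(2 - z) - 3*z - 3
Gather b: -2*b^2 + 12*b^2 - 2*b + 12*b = 10*b^2 + 10*b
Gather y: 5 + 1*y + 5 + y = 2*y + 10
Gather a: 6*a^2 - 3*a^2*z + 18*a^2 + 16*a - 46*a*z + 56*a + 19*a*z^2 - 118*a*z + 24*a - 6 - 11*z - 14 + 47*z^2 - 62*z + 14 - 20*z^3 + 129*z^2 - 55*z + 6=a^2*(24 - 3*z) + a*(19*z^2 - 164*z + 96) - 20*z^3 + 176*z^2 - 128*z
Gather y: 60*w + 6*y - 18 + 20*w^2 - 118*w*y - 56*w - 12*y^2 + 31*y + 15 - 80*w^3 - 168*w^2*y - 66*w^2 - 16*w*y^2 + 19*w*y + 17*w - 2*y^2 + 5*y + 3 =-80*w^3 - 46*w^2 + 21*w + y^2*(-16*w - 14) + y*(-168*w^2 - 99*w + 42)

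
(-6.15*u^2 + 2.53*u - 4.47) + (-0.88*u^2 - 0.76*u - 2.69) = -7.03*u^2 + 1.77*u - 7.16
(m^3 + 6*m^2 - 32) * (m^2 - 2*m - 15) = m^5 + 4*m^4 - 27*m^3 - 122*m^2 + 64*m + 480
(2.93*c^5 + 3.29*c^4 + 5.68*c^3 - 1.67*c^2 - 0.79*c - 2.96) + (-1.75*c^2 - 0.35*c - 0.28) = 2.93*c^5 + 3.29*c^4 + 5.68*c^3 - 3.42*c^2 - 1.14*c - 3.24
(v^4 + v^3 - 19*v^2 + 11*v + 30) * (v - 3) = v^5 - 2*v^4 - 22*v^3 + 68*v^2 - 3*v - 90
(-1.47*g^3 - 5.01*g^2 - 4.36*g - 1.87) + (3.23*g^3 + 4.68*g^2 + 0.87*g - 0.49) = 1.76*g^3 - 0.33*g^2 - 3.49*g - 2.36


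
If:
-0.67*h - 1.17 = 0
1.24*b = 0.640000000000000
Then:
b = 0.52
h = -1.75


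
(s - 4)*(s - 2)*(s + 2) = s^3 - 4*s^2 - 4*s + 16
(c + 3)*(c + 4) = c^2 + 7*c + 12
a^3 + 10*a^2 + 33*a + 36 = (a + 3)^2*(a + 4)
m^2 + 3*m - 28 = (m - 4)*(m + 7)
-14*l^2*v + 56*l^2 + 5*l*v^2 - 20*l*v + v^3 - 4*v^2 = (-2*l + v)*(7*l + v)*(v - 4)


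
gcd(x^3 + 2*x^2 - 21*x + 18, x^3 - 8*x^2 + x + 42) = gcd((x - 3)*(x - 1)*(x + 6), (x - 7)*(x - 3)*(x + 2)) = x - 3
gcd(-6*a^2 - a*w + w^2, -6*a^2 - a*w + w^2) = -6*a^2 - a*w + w^2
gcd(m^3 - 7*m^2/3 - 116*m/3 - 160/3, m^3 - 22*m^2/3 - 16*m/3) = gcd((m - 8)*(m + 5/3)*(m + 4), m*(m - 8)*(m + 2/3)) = m - 8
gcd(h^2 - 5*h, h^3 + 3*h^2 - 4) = 1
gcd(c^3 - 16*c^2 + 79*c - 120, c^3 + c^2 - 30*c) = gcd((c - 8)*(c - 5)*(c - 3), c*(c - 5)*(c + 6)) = c - 5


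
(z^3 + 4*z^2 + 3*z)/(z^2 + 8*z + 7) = z*(z + 3)/(z + 7)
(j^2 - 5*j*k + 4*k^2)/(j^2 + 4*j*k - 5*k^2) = (j - 4*k)/(j + 5*k)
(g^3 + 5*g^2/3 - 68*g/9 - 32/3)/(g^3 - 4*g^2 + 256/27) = 3*(g + 3)/(3*g - 8)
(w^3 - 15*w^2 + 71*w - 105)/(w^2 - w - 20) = (w^2 - 10*w + 21)/(w + 4)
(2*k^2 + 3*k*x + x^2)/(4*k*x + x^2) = (2*k^2 + 3*k*x + x^2)/(x*(4*k + x))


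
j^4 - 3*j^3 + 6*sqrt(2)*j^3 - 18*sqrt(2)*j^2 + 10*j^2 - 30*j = j*(j - 3)*(j + sqrt(2))*(j + 5*sqrt(2))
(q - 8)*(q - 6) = q^2 - 14*q + 48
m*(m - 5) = m^2 - 5*m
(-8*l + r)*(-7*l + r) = 56*l^2 - 15*l*r + r^2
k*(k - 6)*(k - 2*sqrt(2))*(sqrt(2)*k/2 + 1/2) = sqrt(2)*k^4/2 - 3*sqrt(2)*k^3 - 3*k^3/2 - sqrt(2)*k^2 + 9*k^2 + 6*sqrt(2)*k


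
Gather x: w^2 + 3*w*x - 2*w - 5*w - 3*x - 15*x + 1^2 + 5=w^2 - 7*w + x*(3*w - 18) + 6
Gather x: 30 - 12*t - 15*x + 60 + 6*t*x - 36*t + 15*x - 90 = 6*t*x - 48*t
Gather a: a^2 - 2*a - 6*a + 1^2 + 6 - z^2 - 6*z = a^2 - 8*a - z^2 - 6*z + 7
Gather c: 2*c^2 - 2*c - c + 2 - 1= 2*c^2 - 3*c + 1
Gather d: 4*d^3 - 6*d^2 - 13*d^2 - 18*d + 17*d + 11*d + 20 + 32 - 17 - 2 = 4*d^3 - 19*d^2 + 10*d + 33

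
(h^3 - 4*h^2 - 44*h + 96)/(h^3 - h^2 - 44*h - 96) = (h^2 + 4*h - 12)/(h^2 + 7*h + 12)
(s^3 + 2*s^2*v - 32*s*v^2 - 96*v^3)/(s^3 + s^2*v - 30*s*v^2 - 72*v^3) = (s + 4*v)/(s + 3*v)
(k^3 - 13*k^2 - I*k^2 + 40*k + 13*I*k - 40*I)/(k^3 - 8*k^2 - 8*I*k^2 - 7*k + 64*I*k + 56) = (k - 5)/(k - 7*I)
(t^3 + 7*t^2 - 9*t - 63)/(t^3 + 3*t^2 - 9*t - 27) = (t + 7)/(t + 3)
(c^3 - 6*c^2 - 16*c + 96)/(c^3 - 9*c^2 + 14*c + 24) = (c + 4)/(c + 1)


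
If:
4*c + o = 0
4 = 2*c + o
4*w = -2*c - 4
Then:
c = -2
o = 8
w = 0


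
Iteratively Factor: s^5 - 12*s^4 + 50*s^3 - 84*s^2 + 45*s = (s)*(s^4 - 12*s^3 + 50*s^2 - 84*s + 45) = s*(s - 5)*(s^3 - 7*s^2 + 15*s - 9) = s*(s - 5)*(s - 3)*(s^2 - 4*s + 3) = s*(s - 5)*(s - 3)*(s - 1)*(s - 3)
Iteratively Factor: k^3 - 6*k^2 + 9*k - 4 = (k - 1)*(k^2 - 5*k + 4) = (k - 1)^2*(k - 4)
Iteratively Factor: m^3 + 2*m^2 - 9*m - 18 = (m + 2)*(m^2 - 9) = (m - 3)*(m + 2)*(m + 3)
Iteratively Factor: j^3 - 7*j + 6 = (j - 2)*(j^2 + 2*j - 3) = (j - 2)*(j + 3)*(j - 1)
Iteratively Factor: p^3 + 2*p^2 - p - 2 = (p + 1)*(p^2 + p - 2) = (p + 1)*(p + 2)*(p - 1)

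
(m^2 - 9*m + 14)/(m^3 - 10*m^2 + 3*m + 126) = (m - 2)/(m^2 - 3*m - 18)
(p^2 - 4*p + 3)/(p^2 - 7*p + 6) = (p - 3)/(p - 6)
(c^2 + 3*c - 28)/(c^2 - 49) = (c - 4)/(c - 7)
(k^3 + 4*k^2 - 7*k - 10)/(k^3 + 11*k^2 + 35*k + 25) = (k - 2)/(k + 5)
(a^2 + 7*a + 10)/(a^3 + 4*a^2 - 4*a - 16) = (a + 5)/(a^2 + 2*a - 8)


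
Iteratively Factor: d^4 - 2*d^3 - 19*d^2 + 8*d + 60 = (d - 5)*(d^3 + 3*d^2 - 4*d - 12) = (d - 5)*(d + 2)*(d^2 + d - 6) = (d - 5)*(d - 2)*(d + 2)*(d + 3)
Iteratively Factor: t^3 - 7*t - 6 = (t + 2)*(t^2 - 2*t - 3) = (t - 3)*(t + 2)*(t + 1)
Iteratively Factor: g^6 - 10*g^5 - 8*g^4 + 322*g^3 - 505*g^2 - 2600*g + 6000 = (g + 4)*(g^5 - 14*g^4 + 48*g^3 + 130*g^2 - 1025*g + 1500) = (g + 4)^2*(g^4 - 18*g^3 + 120*g^2 - 350*g + 375) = (g - 3)*(g + 4)^2*(g^3 - 15*g^2 + 75*g - 125) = (g - 5)*(g - 3)*(g + 4)^2*(g^2 - 10*g + 25) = (g - 5)^2*(g - 3)*(g + 4)^2*(g - 5)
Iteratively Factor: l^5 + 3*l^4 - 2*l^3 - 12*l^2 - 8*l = (l + 2)*(l^4 + l^3 - 4*l^2 - 4*l) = (l + 1)*(l + 2)*(l^3 - 4*l) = (l - 2)*(l + 1)*(l + 2)*(l^2 + 2*l) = l*(l - 2)*(l + 1)*(l + 2)*(l + 2)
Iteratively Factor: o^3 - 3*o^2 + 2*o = (o)*(o^2 - 3*o + 2) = o*(o - 2)*(o - 1)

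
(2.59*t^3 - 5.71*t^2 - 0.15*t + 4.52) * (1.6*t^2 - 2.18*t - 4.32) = 4.144*t^5 - 14.7822*t^4 + 1.019*t^3 + 32.2262*t^2 - 9.2056*t - 19.5264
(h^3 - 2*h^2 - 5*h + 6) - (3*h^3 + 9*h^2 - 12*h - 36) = -2*h^3 - 11*h^2 + 7*h + 42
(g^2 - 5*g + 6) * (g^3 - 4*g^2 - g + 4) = g^5 - 9*g^4 + 25*g^3 - 15*g^2 - 26*g + 24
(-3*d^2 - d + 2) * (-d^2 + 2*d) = 3*d^4 - 5*d^3 - 4*d^2 + 4*d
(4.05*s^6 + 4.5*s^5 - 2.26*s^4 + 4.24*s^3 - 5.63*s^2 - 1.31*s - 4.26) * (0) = 0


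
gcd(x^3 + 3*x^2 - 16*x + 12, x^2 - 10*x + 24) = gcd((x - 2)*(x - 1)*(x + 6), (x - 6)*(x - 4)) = 1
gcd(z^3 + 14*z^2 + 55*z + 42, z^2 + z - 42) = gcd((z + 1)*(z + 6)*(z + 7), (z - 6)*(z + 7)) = z + 7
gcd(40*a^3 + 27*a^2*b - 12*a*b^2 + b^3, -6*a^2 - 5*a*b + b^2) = a + b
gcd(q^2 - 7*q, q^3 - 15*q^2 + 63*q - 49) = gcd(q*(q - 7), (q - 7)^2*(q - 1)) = q - 7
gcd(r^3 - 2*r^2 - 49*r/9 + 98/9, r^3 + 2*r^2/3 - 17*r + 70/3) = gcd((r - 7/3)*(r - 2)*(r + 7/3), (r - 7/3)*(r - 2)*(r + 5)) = r^2 - 13*r/3 + 14/3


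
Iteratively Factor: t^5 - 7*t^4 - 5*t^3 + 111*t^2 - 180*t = (t - 3)*(t^4 - 4*t^3 - 17*t^2 + 60*t) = (t - 3)*(t + 4)*(t^3 - 8*t^2 + 15*t) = (t - 3)^2*(t + 4)*(t^2 - 5*t) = (t - 5)*(t - 3)^2*(t + 4)*(t)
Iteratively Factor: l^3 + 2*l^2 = (l)*(l^2 + 2*l) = l^2*(l + 2)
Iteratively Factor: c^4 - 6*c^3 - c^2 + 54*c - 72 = (c - 2)*(c^3 - 4*c^2 - 9*c + 36) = (c - 4)*(c - 2)*(c^2 - 9) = (c - 4)*(c - 2)*(c + 3)*(c - 3)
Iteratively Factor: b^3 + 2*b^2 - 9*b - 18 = (b + 3)*(b^2 - b - 6) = (b - 3)*(b + 3)*(b + 2)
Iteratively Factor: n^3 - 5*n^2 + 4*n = (n - 4)*(n^2 - n) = n*(n - 4)*(n - 1)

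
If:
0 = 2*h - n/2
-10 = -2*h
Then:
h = 5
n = 20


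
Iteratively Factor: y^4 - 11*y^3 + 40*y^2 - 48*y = (y - 4)*(y^3 - 7*y^2 + 12*y) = y*(y - 4)*(y^2 - 7*y + 12) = y*(y - 4)^2*(y - 3)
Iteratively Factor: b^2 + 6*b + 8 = (b + 4)*(b + 2)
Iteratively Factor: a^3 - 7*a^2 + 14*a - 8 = (a - 4)*(a^2 - 3*a + 2) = (a - 4)*(a - 1)*(a - 2)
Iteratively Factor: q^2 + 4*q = (q + 4)*(q)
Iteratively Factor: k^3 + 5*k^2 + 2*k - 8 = (k + 4)*(k^2 + k - 2) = (k + 2)*(k + 4)*(k - 1)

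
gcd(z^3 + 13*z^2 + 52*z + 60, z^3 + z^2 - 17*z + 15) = z + 5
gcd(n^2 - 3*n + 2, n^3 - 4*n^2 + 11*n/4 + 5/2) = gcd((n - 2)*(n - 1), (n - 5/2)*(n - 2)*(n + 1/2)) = n - 2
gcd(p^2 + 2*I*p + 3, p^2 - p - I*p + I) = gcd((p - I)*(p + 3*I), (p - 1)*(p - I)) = p - I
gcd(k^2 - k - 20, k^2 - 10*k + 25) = k - 5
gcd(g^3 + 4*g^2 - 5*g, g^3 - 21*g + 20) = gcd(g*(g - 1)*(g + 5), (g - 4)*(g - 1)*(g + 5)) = g^2 + 4*g - 5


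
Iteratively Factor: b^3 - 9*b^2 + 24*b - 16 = (b - 4)*(b^2 - 5*b + 4) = (b - 4)^2*(b - 1)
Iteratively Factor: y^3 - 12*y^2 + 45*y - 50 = (y - 5)*(y^2 - 7*y + 10) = (y - 5)^2*(y - 2)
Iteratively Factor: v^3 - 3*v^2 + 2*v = (v)*(v^2 - 3*v + 2) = v*(v - 1)*(v - 2)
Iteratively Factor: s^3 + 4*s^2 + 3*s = (s + 1)*(s^2 + 3*s) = (s + 1)*(s + 3)*(s)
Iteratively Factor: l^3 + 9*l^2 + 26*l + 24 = (l + 4)*(l^2 + 5*l + 6) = (l + 3)*(l + 4)*(l + 2)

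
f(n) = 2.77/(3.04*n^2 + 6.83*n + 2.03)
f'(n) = 2.77*(-6.08*n - 6.83)/(3.04*n^2 + 6.83*n + 2.03)^2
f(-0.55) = -3.43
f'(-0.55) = -14.83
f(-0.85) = -1.75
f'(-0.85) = -1.85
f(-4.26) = 0.10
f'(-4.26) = 0.07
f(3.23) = 0.05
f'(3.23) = -0.02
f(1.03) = 0.23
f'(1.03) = -0.24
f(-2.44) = 0.80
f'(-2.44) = 1.85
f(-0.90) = -1.67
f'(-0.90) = -1.37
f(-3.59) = 0.17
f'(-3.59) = 0.15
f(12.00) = 0.01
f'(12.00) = -0.00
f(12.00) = 0.01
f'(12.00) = -0.00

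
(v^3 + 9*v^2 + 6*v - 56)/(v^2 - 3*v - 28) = (v^2 + 5*v - 14)/(v - 7)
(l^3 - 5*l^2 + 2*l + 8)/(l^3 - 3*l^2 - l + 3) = (l^2 - 6*l + 8)/(l^2 - 4*l + 3)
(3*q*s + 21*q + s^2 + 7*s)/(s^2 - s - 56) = (3*q + s)/(s - 8)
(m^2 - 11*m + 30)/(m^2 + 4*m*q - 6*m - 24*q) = (m - 5)/(m + 4*q)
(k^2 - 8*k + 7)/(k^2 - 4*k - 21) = (k - 1)/(k + 3)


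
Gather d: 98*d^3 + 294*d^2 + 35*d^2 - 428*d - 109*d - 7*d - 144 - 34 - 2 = 98*d^3 + 329*d^2 - 544*d - 180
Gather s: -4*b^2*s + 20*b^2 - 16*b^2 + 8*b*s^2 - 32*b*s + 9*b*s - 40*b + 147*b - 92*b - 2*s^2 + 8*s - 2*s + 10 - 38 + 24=4*b^2 + 15*b + s^2*(8*b - 2) + s*(-4*b^2 - 23*b + 6) - 4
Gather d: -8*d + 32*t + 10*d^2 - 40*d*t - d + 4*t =10*d^2 + d*(-40*t - 9) + 36*t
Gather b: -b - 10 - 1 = -b - 11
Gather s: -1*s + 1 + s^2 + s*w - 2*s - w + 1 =s^2 + s*(w - 3) - w + 2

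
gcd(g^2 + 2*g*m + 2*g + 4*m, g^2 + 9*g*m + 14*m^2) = g + 2*m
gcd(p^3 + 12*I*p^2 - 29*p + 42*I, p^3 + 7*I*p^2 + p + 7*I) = p^2 + 6*I*p + 7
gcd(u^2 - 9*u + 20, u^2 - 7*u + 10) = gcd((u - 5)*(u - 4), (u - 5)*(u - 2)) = u - 5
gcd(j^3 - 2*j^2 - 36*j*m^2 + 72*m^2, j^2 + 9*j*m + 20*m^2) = 1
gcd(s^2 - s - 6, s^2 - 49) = 1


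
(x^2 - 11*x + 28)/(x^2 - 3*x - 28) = (x - 4)/(x + 4)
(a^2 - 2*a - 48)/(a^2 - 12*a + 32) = (a + 6)/(a - 4)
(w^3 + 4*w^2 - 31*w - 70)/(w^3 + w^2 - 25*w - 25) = (w^2 + 9*w + 14)/(w^2 + 6*w + 5)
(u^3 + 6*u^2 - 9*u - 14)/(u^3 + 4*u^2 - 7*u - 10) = (u + 7)/(u + 5)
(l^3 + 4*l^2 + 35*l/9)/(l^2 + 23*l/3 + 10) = l*(3*l + 7)/(3*(l + 6))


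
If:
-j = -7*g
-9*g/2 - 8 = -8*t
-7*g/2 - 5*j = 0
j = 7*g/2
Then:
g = 0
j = 0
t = 1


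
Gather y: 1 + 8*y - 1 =8*y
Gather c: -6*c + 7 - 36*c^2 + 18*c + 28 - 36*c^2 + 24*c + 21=-72*c^2 + 36*c + 56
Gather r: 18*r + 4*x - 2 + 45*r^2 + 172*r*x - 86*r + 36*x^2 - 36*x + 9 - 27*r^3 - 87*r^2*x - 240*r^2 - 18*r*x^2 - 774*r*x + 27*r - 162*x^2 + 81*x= -27*r^3 + r^2*(-87*x - 195) + r*(-18*x^2 - 602*x - 41) - 126*x^2 + 49*x + 7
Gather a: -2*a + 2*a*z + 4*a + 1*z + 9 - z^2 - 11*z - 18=a*(2*z + 2) - z^2 - 10*z - 9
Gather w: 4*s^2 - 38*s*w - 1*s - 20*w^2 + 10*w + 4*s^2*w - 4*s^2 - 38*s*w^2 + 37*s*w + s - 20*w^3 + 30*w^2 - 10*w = -20*w^3 + w^2*(10 - 38*s) + w*(4*s^2 - s)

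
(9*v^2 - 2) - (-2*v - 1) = 9*v^2 + 2*v - 1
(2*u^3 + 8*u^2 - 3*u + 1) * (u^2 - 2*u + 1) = 2*u^5 + 4*u^4 - 17*u^3 + 15*u^2 - 5*u + 1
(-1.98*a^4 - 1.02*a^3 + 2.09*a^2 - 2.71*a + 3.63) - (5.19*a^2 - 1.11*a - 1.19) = -1.98*a^4 - 1.02*a^3 - 3.1*a^2 - 1.6*a + 4.82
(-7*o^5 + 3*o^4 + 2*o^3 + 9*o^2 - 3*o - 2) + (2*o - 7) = -7*o^5 + 3*o^4 + 2*o^3 + 9*o^2 - o - 9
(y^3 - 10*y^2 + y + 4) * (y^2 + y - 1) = y^5 - 9*y^4 - 10*y^3 + 15*y^2 + 3*y - 4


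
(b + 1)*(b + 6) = b^2 + 7*b + 6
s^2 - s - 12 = (s - 4)*(s + 3)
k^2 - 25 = (k - 5)*(k + 5)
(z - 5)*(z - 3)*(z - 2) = z^3 - 10*z^2 + 31*z - 30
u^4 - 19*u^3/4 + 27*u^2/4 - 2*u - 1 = (u - 2)^2*(u - 1)*(u + 1/4)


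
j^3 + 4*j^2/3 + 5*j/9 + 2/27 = (j + 1/3)^2*(j + 2/3)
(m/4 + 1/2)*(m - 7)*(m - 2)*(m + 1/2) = m^4/4 - 13*m^3/8 - 15*m^2/8 + 13*m/2 + 7/2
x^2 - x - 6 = (x - 3)*(x + 2)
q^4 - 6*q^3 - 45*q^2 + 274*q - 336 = (q - 8)*(q - 3)*(q - 2)*(q + 7)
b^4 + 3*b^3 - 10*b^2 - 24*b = b*(b - 3)*(b + 2)*(b + 4)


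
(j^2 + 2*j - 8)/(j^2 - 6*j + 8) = (j + 4)/(j - 4)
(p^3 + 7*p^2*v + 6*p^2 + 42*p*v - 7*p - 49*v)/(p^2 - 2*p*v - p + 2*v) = (p^2 + 7*p*v + 7*p + 49*v)/(p - 2*v)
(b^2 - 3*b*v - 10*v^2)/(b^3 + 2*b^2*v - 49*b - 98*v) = (b - 5*v)/(b^2 - 49)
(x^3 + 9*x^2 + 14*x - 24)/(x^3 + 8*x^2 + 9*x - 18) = (x + 4)/(x + 3)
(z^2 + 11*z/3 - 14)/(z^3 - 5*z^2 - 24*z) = (-z^2 - 11*z/3 + 14)/(z*(-z^2 + 5*z + 24))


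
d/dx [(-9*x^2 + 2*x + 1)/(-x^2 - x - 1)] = (11*x^2 + 20*x - 1)/(x^4 + 2*x^3 + 3*x^2 + 2*x + 1)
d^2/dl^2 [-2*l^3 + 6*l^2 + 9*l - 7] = 12 - 12*l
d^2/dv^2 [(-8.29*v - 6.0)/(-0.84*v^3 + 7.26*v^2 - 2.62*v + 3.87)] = (35.096544*v^5 - 252.531216*v^4 + 251.956344*v^3 + 2300.091984*v^2 - 1965.239388*v - 86.670348)/(0.592704*v^9 - 15.367968*v^8 + 138.369168*v^7 - 486.71604*v^6 + 573.184872*v^5 - 812.544444*v^4 + 497.39878*v^3 - 405.892566*v^2 + 117.718434*v - 57.960603)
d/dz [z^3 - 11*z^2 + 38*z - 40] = 3*z^2 - 22*z + 38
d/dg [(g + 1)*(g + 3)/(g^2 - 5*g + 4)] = (-9*g^2 + 2*g + 31)/(g^4 - 10*g^3 + 33*g^2 - 40*g + 16)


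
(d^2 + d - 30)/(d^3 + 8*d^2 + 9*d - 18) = (d - 5)/(d^2 + 2*d - 3)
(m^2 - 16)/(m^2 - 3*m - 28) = (m - 4)/(m - 7)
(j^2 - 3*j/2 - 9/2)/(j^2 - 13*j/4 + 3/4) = 2*(2*j + 3)/(4*j - 1)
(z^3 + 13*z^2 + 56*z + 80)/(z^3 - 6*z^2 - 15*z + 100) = (z^2 + 9*z + 20)/(z^2 - 10*z + 25)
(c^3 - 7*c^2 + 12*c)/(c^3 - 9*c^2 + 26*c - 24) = c/(c - 2)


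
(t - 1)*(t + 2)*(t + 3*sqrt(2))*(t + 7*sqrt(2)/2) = t^4 + t^3 + 13*sqrt(2)*t^3/2 + 13*sqrt(2)*t^2/2 + 19*t^2 - 13*sqrt(2)*t + 21*t - 42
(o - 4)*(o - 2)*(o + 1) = o^3 - 5*o^2 + 2*o + 8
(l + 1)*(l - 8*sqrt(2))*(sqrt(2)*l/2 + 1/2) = sqrt(2)*l^3/2 - 15*l^2/2 + sqrt(2)*l^2/2 - 15*l/2 - 4*sqrt(2)*l - 4*sqrt(2)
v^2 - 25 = (v - 5)*(v + 5)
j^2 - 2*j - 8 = (j - 4)*(j + 2)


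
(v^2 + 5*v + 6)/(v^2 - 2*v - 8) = (v + 3)/(v - 4)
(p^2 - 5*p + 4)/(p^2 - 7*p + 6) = (p - 4)/(p - 6)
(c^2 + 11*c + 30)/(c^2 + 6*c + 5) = (c + 6)/(c + 1)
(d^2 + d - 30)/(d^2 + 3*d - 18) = (d - 5)/(d - 3)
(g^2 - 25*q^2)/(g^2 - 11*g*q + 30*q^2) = (-g - 5*q)/(-g + 6*q)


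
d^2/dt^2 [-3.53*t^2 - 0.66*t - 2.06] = -7.06000000000000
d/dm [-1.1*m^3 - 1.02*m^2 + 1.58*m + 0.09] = -3.3*m^2 - 2.04*m + 1.58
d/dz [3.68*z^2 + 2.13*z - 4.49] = 7.36*z + 2.13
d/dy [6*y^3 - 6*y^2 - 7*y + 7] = 18*y^2 - 12*y - 7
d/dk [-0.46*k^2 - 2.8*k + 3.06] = -0.92*k - 2.8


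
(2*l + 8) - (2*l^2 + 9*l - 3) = -2*l^2 - 7*l + 11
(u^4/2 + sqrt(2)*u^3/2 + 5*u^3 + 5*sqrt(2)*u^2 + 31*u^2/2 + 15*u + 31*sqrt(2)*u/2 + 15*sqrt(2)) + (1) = u^4/2 + sqrt(2)*u^3/2 + 5*u^3 + 5*sqrt(2)*u^2 + 31*u^2/2 + 15*u + 31*sqrt(2)*u/2 + 1 + 15*sqrt(2)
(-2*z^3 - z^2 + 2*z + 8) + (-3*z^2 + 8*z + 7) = -2*z^3 - 4*z^2 + 10*z + 15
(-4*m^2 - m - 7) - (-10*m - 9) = -4*m^2 + 9*m + 2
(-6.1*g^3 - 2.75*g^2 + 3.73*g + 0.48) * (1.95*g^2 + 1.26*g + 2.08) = -11.895*g^5 - 13.0485*g^4 - 8.8795*g^3 - 0.0842000000000009*g^2 + 8.3632*g + 0.9984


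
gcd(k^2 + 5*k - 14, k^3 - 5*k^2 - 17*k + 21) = 1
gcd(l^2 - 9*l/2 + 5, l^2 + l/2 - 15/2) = l - 5/2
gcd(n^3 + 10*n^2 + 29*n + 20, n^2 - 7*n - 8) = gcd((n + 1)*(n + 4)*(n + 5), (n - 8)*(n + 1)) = n + 1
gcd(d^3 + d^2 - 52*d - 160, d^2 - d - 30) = d + 5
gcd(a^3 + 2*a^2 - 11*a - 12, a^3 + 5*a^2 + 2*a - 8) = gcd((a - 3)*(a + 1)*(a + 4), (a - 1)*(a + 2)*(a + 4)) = a + 4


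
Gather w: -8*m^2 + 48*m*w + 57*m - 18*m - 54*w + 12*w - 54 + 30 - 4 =-8*m^2 + 39*m + w*(48*m - 42) - 28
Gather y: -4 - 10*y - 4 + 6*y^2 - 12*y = 6*y^2 - 22*y - 8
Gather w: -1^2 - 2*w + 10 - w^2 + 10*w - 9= -w^2 + 8*w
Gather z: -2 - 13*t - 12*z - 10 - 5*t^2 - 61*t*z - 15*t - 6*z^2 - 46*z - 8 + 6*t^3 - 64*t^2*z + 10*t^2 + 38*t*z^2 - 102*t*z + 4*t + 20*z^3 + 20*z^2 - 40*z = 6*t^3 + 5*t^2 - 24*t + 20*z^3 + z^2*(38*t + 14) + z*(-64*t^2 - 163*t - 98) - 20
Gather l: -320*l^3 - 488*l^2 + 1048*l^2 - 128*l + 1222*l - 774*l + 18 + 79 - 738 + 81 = -320*l^3 + 560*l^2 + 320*l - 560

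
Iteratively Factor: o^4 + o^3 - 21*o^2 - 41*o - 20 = (o - 5)*(o^3 + 6*o^2 + 9*o + 4) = (o - 5)*(o + 1)*(o^2 + 5*o + 4) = (o - 5)*(o + 1)^2*(o + 4)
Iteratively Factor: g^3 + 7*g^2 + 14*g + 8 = (g + 2)*(g^2 + 5*g + 4) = (g + 1)*(g + 2)*(g + 4)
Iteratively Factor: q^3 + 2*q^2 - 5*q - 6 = (q - 2)*(q^2 + 4*q + 3) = (q - 2)*(q + 3)*(q + 1)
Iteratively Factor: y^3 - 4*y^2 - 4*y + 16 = (y - 2)*(y^2 - 2*y - 8) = (y - 4)*(y - 2)*(y + 2)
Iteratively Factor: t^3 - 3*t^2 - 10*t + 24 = (t - 4)*(t^2 + t - 6) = (t - 4)*(t + 3)*(t - 2)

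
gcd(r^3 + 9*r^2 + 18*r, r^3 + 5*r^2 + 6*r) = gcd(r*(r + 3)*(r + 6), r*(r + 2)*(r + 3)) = r^2 + 3*r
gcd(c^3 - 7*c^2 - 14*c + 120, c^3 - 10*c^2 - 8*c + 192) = c^2 - 2*c - 24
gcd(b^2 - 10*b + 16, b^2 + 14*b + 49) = 1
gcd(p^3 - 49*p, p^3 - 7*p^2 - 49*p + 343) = p^2 - 49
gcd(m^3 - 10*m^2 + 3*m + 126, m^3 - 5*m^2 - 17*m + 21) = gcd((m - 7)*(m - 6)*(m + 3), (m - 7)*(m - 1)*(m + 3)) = m^2 - 4*m - 21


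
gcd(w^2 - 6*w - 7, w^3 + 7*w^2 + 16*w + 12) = 1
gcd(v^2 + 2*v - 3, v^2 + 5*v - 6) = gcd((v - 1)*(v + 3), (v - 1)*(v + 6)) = v - 1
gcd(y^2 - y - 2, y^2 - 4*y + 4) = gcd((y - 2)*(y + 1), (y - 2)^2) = y - 2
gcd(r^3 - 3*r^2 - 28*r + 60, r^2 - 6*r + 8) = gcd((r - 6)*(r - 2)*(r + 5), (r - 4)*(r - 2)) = r - 2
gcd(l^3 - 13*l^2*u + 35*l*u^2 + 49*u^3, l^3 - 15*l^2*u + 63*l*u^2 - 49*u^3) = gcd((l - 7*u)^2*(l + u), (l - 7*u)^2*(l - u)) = l^2 - 14*l*u + 49*u^2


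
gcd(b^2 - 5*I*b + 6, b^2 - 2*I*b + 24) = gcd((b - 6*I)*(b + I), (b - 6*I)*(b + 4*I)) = b - 6*I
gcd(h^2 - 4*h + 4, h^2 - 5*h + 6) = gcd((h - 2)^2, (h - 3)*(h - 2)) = h - 2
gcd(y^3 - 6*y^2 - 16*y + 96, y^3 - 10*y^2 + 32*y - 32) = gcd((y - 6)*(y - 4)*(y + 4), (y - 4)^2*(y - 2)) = y - 4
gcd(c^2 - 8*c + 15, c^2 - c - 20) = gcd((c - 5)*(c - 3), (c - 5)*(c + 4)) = c - 5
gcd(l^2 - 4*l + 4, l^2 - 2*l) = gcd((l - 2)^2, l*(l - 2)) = l - 2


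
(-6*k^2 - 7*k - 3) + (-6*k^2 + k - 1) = -12*k^2 - 6*k - 4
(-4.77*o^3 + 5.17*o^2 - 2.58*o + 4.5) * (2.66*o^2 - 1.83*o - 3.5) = -12.6882*o^5 + 22.4813*o^4 + 0.3711*o^3 - 1.4036*o^2 + 0.795000000000002*o - 15.75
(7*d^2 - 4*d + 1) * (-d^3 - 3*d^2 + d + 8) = -7*d^5 - 17*d^4 + 18*d^3 + 49*d^2 - 31*d + 8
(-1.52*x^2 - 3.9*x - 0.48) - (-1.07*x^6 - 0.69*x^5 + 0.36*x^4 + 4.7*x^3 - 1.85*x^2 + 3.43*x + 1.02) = 1.07*x^6 + 0.69*x^5 - 0.36*x^4 - 4.7*x^3 + 0.33*x^2 - 7.33*x - 1.5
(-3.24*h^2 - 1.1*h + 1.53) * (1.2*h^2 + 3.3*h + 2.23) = -3.888*h^4 - 12.012*h^3 - 9.0192*h^2 + 2.596*h + 3.4119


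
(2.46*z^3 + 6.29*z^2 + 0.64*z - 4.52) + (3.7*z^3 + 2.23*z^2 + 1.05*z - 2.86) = 6.16*z^3 + 8.52*z^2 + 1.69*z - 7.38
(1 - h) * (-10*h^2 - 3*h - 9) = 10*h^3 - 7*h^2 + 6*h - 9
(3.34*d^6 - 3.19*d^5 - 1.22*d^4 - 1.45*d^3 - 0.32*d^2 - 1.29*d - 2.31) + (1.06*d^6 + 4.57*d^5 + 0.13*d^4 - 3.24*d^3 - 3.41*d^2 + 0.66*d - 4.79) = 4.4*d^6 + 1.38*d^5 - 1.09*d^4 - 4.69*d^3 - 3.73*d^2 - 0.63*d - 7.1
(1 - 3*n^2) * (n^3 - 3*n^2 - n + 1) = -3*n^5 + 9*n^4 + 4*n^3 - 6*n^2 - n + 1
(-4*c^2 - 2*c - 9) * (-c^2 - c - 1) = 4*c^4 + 6*c^3 + 15*c^2 + 11*c + 9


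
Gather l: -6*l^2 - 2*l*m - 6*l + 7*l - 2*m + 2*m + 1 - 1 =-6*l^2 + l*(1 - 2*m)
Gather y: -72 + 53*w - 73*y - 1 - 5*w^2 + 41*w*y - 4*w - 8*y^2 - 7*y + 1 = -5*w^2 + 49*w - 8*y^2 + y*(41*w - 80) - 72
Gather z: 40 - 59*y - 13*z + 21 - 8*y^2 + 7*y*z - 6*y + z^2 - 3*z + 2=-8*y^2 - 65*y + z^2 + z*(7*y - 16) + 63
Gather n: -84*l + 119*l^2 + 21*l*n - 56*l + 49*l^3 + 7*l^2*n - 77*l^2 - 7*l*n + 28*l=49*l^3 + 42*l^2 - 112*l + n*(7*l^2 + 14*l)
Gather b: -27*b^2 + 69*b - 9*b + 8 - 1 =-27*b^2 + 60*b + 7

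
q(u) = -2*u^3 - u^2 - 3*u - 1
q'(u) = -6*u^2 - 2*u - 3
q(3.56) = -114.59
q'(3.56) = -86.16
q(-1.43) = 7.09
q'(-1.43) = -12.41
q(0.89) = -5.87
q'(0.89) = -9.53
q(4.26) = -186.55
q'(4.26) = -120.41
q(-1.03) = 3.21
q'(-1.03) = -7.31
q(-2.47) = 30.45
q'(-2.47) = -34.67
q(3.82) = -138.54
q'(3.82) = -98.19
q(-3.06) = 56.12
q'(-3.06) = -53.06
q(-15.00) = 6569.00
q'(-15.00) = -1323.00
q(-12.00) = 3347.00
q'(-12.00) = -843.00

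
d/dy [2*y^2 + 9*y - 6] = 4*y + 9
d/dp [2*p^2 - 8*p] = 4*p - 8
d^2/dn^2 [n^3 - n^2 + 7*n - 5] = 6*n - 2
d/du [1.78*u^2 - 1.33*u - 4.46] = 3.56*u - 1.33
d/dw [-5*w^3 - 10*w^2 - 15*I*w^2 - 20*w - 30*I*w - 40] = -15*w^2 - w*(20 + 30*I) - 20 - 30*I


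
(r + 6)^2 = r^2 + 12*r + 36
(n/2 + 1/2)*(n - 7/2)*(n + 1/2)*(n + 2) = n^4/2 - 35*n^2/8 - 45*n/8 - 7/4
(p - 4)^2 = p^2 - 8*p + 16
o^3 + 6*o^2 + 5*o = o*(o + 1)*(o + 5)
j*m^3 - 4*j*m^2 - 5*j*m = m*(m - 5)*(j*m + j)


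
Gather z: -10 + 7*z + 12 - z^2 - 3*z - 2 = -z^2 + 4*z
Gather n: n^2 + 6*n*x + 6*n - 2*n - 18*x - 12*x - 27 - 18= n^2 + n*(6*x + 4) - 30*x - 45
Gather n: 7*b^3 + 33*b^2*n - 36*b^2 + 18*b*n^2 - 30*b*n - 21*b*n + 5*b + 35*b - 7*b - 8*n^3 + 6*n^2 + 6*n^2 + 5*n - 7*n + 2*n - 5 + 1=7*b^3 - 36*b^2 + 33*b - 8*n^3 + n^2*(18*b + 12) + n*(33*b^2 - 51*b) - 4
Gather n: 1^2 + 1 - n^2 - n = -n^2 - n + 2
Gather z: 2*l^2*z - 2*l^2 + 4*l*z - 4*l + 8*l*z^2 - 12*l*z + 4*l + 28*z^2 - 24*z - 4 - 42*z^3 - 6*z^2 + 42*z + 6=-2*l^2 - 42*z^3 + z^2*(8*l + 22) + z*(2*l^2 - 8*l + 18) + 2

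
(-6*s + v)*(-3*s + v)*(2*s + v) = 36*s^3 - 7*s*v^2 + v^3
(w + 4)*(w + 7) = w^2 + 11*w + 28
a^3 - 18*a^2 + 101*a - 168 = (a - 8)*(a - 7)*(a - 3)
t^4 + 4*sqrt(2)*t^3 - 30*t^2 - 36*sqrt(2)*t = t*(t - 3*sqrt(2))*(t + sqrt(2))*(t + 6*sqrt(2))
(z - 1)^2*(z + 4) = z^3 + 2*z^2 - 7*z + 4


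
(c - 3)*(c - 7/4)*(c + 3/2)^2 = c^4 - 7*c^3/4 - 27*c^2/4 + 81*c/16 + 189/16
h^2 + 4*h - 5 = (h - 1)*(h + 5)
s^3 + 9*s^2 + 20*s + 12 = (s + 1)*(s + 2)*(s + 6)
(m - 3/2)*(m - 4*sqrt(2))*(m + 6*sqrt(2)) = m^3 - 3*m^2/2 + 2*sqrt(2)*m^2 - 48*m - 3*sqrt(2)*m + 72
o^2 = o^2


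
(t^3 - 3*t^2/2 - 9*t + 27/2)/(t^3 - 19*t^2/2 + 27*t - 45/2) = (t + 3)/(t - 5)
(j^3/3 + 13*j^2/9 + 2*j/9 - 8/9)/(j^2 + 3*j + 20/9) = (3*j^3 + 13*j^2 + 2*j - 8)/(9*j^2 + 27*j + 20)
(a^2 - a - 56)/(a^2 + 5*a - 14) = (a - 8)/(a - 2)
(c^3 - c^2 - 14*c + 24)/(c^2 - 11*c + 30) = (c^3 - c^2 - 14*c + 24)/(c^2 - 11*c + 30)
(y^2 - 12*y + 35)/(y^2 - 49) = (y - 5)/(y + 7)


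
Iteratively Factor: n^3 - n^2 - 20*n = (n)*(n^2 - n - 20) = n*(n + 4)*(n - 5)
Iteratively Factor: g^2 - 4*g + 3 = (g - 3)*(g - 1)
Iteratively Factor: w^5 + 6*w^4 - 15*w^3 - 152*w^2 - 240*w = (w + 4)*(w^4 + 2*w^3 - 23*w^2 - 60*w) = (w + 3)*(w + 4)*(w^3 - w^2 - 20*w) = w*(w + 3)*(w + 4)*(w^2 - w - 20) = w*(w + 3)*(w + 4)^2*(w - 5)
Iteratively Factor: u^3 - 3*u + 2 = (u + 2)*(u^2 - 2*u + 1) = (u - 1)*(u + 2)*(u - 1)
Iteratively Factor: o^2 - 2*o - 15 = (o - 5)*(o + 3)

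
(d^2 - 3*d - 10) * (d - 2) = d^3 - 5*d^2 - 4*d + 20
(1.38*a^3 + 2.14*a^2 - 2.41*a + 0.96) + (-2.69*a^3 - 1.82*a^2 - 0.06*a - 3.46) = -1.31*a^3 + 0.32*a^2 - 2.47*a - 2.5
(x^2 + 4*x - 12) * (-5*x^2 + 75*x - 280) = -5*x^4 + 55*x^3 + 80*x^2 - 2020*x + 3360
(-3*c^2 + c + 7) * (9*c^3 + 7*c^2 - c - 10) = -27*c^5 - 12*c^4 + 73*c^3 + 78*c^2 - 17*c - 70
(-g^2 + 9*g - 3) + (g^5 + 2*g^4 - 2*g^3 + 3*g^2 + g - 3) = g^5 + 2*g^4 - 2*g^3 + 2*g^2 + 10*g - 6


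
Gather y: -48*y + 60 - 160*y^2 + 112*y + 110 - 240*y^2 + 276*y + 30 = -400*y^2 + 340*y + 200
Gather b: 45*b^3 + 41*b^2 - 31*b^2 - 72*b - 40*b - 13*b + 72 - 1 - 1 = 45*b^3 + 10*b^2 - 125*b + 70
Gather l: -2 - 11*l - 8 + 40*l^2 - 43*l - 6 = 40*l^2 - 54*l - 16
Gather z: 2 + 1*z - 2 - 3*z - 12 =-2*z - 12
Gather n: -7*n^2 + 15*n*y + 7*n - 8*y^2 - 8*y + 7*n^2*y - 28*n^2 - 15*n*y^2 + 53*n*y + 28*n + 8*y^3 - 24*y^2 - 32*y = n^2*(7*y - 35) + n*(-15*y^2 + 68*y + 35) + 8*y^3 - 32*y^2 - 40*y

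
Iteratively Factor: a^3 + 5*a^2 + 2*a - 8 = (a - 1)*(a^2 + 6*a + 8) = (a - 1)*(a + 2)*(a + 4)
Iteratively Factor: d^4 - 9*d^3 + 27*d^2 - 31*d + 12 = (d - 3)*(d^3 - 6*d^2 + 9*d - 4) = (d - 3)*(d - 1)*(d^2 - 5*d + 4) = (d - 4)*(d - 3)*(d - 1)*(d - 1)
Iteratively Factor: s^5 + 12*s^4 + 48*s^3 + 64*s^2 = (s)*(s^4 + 12*s^3 + 48*s^2 + 64*s) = s*(s + 4)*(s^3 + 8*s^2 + 16*s) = s*(s + 4)^2*(s^2 + 4*s) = s*(s + 4)^3*(s)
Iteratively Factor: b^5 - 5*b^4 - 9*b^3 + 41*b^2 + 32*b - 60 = (b - 3)*(b^4 - 2*b^3 - 15*b^2 - 4*b + 20) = (b - 3)*(b - 1)*(b^3 - b^2 - 16*b - 20) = (b - 5)*(b - 3)*(b - 1)*(b^2 + 4*b + 4) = (b - 5)*(b - 3)*(b - 1)*(b + 2)*(b + 2)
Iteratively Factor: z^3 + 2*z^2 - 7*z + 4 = (z - 1)*(z^2 + 3*z - 4) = (z - 1)^2*(z + 4)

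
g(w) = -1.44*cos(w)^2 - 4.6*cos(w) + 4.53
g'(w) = 2.88*sin(w)*cos(w) + 4.6*sin(w)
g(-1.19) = 2.62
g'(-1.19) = -5.26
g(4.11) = 6.67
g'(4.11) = -2.45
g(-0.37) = -1.01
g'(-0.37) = -2.63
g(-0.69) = 0.13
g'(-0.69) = -4.34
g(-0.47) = -0.72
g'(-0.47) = -3.25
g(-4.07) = 6.77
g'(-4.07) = 2.30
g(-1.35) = 3.45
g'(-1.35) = -5.10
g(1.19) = 2.62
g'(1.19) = 5.26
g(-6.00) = -1.21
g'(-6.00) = 2.06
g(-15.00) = 7.19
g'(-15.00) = -1.57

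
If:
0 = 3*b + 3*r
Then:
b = -r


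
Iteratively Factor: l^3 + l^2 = (l)*(l^2 + l) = l*(l + 1)*(l)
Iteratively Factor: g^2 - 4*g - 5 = (g + 1)*(g - 5)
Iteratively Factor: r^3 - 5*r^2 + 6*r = (r - 3)*(r^2 - 2*r) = r*(r - 3)*(r - 2)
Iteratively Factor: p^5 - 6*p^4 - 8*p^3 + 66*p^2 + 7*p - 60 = (p - 4)*(p^4 - 2*p^3 - 16*p^2 + 2*p + 15) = (p - 4)*(p + 1)*(p^3 - 3*p^2 - 13*p + 15) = (p - 5)*(p - 4)*(p + 1)*(p^2 + 2*p - 3) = (p - 5)*(p - 4)*(p + 1)*(p + 3)*(p - 1)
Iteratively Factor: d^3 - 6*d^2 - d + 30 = (d + 2)*(d^2 - 8*d + 15) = (d - 3)*(d + 2)*(d - 5)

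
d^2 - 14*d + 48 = (d - 8)*(d - 6)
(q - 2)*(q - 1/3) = q^2 - 7*q/3 + 2/3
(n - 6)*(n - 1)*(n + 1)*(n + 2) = n^4 - 4*n^3 - 13*n^2 + 4*n + 12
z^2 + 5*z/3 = z*(z + 5/3)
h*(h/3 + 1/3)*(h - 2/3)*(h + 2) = h^4/3 + 7*h^3/9 - 4*h/9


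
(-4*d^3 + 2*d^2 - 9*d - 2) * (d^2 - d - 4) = -4*d^5 + 6*d^4 + 5*d^3 - d^2 + 38*d + 8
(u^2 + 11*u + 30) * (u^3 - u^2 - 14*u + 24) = u^5 + 10*u^4 + 5*u^3 - 160*u^2 - 156*u + 720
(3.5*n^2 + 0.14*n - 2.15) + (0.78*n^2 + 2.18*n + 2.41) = 4.28*n^2 + 2.32*n + 0.26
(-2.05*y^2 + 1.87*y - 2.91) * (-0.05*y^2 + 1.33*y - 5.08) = 0.1025*y^4 - 2.82*y^3 + 13.0466*y^2 - 13.3699*y + 14.7828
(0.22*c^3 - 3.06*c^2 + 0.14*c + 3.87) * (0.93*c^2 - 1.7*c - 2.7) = 0.2046*c^5 - 3.2198*c^4 + 4.7382*c^3 + 11.6231*c^2 - 6.957*c - 10.449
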